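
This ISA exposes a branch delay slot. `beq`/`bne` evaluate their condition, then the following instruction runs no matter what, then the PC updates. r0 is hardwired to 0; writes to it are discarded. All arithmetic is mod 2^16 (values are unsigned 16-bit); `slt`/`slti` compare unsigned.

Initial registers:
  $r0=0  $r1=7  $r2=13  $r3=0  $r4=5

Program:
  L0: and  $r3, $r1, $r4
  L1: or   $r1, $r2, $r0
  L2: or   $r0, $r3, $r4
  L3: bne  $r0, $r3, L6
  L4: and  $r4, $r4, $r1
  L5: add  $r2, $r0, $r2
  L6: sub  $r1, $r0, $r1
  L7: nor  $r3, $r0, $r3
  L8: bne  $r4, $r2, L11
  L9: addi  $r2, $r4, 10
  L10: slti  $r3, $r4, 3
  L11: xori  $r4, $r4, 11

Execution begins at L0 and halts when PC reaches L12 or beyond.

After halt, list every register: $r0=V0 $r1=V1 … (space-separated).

[0] and  $r3, $r1, $r4  →  {$r0:0, $r1:7, $r2:13, $r3:5, $r4:5}
[1] or   $r1, $r2, $r0  →  {$r0:0, $r1:13, $r2:13, $r3:5, $r4:5}
[2] or   $r0, $r3, $r4  →  {$r0:0, $r1:13, $r2:13, $r3:5, $r4:5}
[3] bne  $r0, $r3, L6  →  {$r0:0, $r1:13, $r2:13, $r3:5, $r4:5}  ⟨branch taken⟩
[4] and  $r4, $r4, $r1  →  {$r0:0, $r1:13, $r2:13, $r3:5, $r4:5}
[6] sub  $r1, $r0, $r1  →  {$r0:0, $r1:65523, $r2:13, $r3:5, $r4:5}
[7] nor  $r3, $r0, $r3  →  {$r0:0, $r1:65523, $r2:13, $r3:65530, $r4:5}
[8] bne  $r4, $r2, L11  →  {$r0:0, $r1:65523, $r2:13, $r3:65530, $r4:5}  ⟨branch taken⟩
[9] addi  $r2, $r4, 10  →  {$r0:0, $r1:65523, $r2:15, $r3:65530, $r4:5}
[11] xori  $r4, $r4, 11  →  {$r0:0, $r1:65523, $r2:15, $r3:65530, $r4:14}

$r0=0 $r1=65523 $r2=15 $r3=65530 $r4=14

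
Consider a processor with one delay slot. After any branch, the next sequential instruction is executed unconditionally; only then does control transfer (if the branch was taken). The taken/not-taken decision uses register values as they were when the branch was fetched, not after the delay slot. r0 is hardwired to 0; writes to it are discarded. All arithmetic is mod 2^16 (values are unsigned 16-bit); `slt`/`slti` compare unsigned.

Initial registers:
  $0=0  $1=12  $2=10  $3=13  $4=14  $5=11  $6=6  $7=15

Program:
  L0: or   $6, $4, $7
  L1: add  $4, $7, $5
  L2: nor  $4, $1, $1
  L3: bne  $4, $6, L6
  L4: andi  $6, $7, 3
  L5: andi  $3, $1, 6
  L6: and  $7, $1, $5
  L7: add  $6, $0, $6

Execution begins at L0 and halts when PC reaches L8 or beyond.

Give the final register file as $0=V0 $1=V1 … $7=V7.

$0=0 $1=12 $2=10 $3=13 $4=65523 $5=11 $6=3 $7=8

[0] or   $6, $4, $7  →  {$0:0, $1:12, $2:10, $3:13, $4:14, $5:11, $6:15, $7:15}
[1] add  $4, $7, $5  →  {$0:0, $1:12, $2:10, $3:13, $4:26, $5:11, $6:15, $7:15}
[2] nor  $4, $1, $1  →  {$0:0, $1:12, $2:10, $3:13, $4:65523, $5:11, $6:15, $7:15}
[3] bne  $4, $6, L6  →  {$0:0, $1:12, $2:10, $3:13, $4:65523, $5:11, $6:15, $7:15}  ⟨branch taken⟩
[4] andi  $6, $7, 3  →  {$0:0, $1:12, $2:10, $3:13, $4:65523, $5:11, $6:3, $7:15}
[6] and  $7, $1, $5  →  {$0:0, $1:12, $2:10, $3:13, $4:65523, $5:11, $6:3, $7:8}
[7] add  $6, $0, $6  →  {$0:0, $1:12, $2:10, $3:13, $4:65523, $5:11, $6:3, $7:8}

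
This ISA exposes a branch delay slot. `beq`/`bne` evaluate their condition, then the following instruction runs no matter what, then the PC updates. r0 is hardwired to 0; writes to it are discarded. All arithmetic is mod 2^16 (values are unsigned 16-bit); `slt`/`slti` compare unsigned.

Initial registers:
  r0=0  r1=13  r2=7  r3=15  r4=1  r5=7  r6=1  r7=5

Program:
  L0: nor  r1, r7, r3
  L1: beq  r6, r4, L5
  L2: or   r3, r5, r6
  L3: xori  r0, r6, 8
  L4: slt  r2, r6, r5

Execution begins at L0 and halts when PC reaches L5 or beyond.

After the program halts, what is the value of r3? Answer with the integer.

  step pc=0: nor  r1, r7, r3  regs=(0,65520,7,15,1,7,1,5)
  step pc=1: beq  r6, r4, L5  cond=T  regs=(0,65520,7,15,1,7,1,5)
  step pc=2: or   r3, r5, r6  regs=(0,65520,7,7,1,7,1,5)

7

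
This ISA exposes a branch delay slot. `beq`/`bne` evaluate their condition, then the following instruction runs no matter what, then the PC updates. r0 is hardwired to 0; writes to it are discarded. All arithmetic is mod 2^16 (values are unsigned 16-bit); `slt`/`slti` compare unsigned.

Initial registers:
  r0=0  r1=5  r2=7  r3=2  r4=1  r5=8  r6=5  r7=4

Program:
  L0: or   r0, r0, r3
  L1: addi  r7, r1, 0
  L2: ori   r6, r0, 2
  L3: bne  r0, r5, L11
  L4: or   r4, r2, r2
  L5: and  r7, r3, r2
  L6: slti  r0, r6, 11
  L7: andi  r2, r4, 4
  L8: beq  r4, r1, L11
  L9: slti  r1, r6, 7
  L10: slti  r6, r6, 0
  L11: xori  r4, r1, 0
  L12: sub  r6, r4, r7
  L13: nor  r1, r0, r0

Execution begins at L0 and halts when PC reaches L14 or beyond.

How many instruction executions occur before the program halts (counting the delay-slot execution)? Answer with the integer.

PC=0  or   r0, r0, r3        | r0=0 r1=5 r2=7 r3=2 r4=1 r5=8 r6=5 r7=4
PC=1  addi  r7, r1, 0        | r0=0 r1=5 r2=7 r3=2 r4=1 r5=8 r6=5 r7=5
PC=2  ori   r6, r0, 2        | r0=0 r1=5 r2=7 r3=2 r4=1 r5=8 r6=2 r7=5
PC=3  bne  r0, r5, L11       | r0=0 r1=5 r2=7 r3=2 r4=1 r5=8 r6=2 r7=5  [TAKEN]
PC=4  or   r4, r2, r2        | r0=0 r1=5 r2=7 r3=2 r4=7 r5=8 r6=2 r7=5
PC=11 xori  r4, r1, 0        | r0=0 r1=5 r2=7 r3=2 r4=5 r5=8 r6=2 r7=5
PC=12 sub  r6, r4, r7        | r0=0 r1=5 r2=7 r3=2 r4=5 r5=8 r6=0 r7=5
PC=13 nor  r1, r0, r0        | r0=0 r1=65535 r2=7 r3=2 r4=5 r5=8 r6=0 r7=5

8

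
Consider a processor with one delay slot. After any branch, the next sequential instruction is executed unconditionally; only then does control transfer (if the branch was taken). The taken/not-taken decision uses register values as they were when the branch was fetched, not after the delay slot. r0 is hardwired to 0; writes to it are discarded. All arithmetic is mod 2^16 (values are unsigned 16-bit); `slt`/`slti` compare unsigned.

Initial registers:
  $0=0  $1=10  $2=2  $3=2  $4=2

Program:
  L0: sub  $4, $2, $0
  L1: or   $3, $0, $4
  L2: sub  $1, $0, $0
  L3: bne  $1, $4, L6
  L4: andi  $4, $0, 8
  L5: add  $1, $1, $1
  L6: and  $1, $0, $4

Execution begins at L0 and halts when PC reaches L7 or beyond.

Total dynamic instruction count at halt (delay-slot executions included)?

#0 sub  $4, $2, $0 ; 0/10/2/2/2
#1 or   $3, $0, $4 ; 0/10/2/2/2
#2 sub  $1, $0, $0 ; 0/0/2/2/2
#3 bne  $1, $4, L6 ; 0/0/2/2/2 ; →target
#4 andi  $4, $0, 8 ; 0/0/2/2/0
#6 and  $1, $0, $4 ; 0/0/2/2/0

6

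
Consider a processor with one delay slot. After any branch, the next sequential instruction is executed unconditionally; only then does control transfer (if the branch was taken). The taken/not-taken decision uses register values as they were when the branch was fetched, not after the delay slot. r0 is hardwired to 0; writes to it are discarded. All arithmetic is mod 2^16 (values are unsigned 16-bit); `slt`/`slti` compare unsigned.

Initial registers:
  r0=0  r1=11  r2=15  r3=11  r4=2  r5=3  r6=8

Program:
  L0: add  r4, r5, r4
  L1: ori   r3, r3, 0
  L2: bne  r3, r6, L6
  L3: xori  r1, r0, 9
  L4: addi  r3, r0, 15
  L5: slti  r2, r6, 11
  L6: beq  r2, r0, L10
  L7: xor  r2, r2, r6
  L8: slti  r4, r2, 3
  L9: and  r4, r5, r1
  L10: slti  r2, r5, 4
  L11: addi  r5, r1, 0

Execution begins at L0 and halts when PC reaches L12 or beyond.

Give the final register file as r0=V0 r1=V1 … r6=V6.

PC=0  add  r4, r5, r4        | r0=0 r1=11 r2=15 r3=11 r4=5 r5=3 r6=8
PC=1  ori   r3, r3, 0        | r0=0 r1=11 r2=15 r3=11 r4=5 r5=3 r6=8
PC=2  bne  r3, r6, L6        | r0=0 r1=11 r2=15 r3=11 r4=5 r5=3 r6=8  [TAKEN]
PC=3  xori  r1, r0, 9        | r0=0 r1=9 r2=15 r3=11 r4=5 r5=3 r6=8
PC=6  beq  r2, r0, L10       | r0=0 r1=9 r2=15 r3=11 r4=5 r5=3 r6=8  [not taken]
PC=7  xor  r2, r2, r6        | r0=0 r1=9 r2=7 r3=11 r4=5 r5=3 r6=8
PC=8  slti  r4, r2, 3        | r0=0 r1=9 r2=7 r3=11 r4=0 r5=3 r6=8
PC=9  and  r4, r5, r1        | r0=0 r1=9 r2=7 r3=11 r4=1 r5=3 r6=8
PC=10 slti  r2, r5, 4        | r0=0 r1=9 r2=1 r3=11 r4=1 r5=3 r6=8
PC=11 addi  r5, r1, 0        | r0=0 r1=9 r2=1 r3=11 r4=1 r5=9 r6=8

r0=0 r1=9 r2=1 r3=11 r4=1 r5=9 r6=8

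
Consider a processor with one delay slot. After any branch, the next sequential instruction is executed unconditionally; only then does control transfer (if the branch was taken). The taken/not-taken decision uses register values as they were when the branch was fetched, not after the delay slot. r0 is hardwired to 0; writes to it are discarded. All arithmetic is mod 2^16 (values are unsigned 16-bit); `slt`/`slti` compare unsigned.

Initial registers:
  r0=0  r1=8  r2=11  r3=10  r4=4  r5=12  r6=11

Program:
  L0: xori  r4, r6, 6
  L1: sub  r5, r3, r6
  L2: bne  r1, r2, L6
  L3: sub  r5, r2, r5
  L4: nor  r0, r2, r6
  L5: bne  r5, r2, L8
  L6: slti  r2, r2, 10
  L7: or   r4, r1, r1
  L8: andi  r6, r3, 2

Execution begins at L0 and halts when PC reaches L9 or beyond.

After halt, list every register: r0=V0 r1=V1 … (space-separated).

[0] xori  r4, r6, 6  →  {r0:0, r1:8, r2:11, r3:10, r4:13, r5:12, r6:11}
[1] sub  r5, r3, r6  →  {r0:0, r1:8, r2:11, r3:10, r4:13, r5:65535, r6:11}
[2] bne  r1, r2, L6  →  {r0:0, r1:8, r2:11, r3:10, r4:13, r5:65535, r6:11}  ⟨branch taken⟩
[3] sub  r5, r2, r5  →  {r0:0, r1:8, r2:11, r3:10, r4:13, r5:12, r6:11}
[6] slti  r2, r2, 10  →  {r0:0, r1:8, r2:0, r3:10, r4:13, r5:12, r6:11}
[7] or   r4, r1, r1  →  {r0:0, r1:8, r2:0, r3:10, r4:8, r5:12, r6:11}
[8] andi  r6, r3, 2  →  {r0:0, r1:8, r2:0, r3:10, r4:8, r5:12, r6:2}

r0=0 r1=8 r2=0 r3=10 r4=8 r5=12 r6=2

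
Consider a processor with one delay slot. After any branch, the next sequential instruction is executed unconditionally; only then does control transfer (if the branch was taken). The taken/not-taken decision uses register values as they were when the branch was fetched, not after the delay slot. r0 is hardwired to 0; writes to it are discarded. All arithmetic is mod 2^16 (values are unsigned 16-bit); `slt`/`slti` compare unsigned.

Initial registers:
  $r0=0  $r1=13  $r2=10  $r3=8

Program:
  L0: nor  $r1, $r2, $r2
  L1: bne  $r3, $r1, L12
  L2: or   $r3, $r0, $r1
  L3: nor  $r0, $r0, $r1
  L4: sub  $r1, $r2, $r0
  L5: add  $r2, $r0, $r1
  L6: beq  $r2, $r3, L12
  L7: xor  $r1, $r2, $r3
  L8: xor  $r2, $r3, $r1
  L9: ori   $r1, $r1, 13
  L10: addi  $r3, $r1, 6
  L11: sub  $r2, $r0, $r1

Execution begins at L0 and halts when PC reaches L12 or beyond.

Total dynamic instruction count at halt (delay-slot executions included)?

3

[0] nor  $r1, $r2, $r2  →  {$r0:0, $r1:65525, $r2:10, $r3:8}
[1] bne  $r3, $r1, L12  →  {$r0:0, $r1:65525, $r2:10, $r3:8}  ⟨branch taken⟩
[2] or   $r3, $r0, $r1  →  {$r0:0, $r1:65525, $r2:10, $r3:65525}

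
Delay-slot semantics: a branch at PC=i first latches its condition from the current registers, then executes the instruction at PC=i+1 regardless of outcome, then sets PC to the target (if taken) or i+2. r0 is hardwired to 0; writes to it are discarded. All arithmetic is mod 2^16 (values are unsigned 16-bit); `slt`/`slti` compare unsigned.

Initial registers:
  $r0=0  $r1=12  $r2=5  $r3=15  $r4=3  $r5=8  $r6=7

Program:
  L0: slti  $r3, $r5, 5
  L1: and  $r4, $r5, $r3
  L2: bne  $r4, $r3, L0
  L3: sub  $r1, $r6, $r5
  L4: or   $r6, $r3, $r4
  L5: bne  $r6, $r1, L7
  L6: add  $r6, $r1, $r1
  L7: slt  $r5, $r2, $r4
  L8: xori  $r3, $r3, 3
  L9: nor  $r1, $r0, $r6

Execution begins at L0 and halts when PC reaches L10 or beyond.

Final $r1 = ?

[0] slti  $r3, $r5, 5  →  {$r0:0, $r1:12, $r2:5, $r3:0, $r4:3, $r5:8, $r6:7}
[1] and  $r4, $r5, $r3  →  {$r0:0, $r1:12, $r2:5, $r3:0, $r4:0, $r5:8, $r6:7}
[2] bne  $r4, $r3, L0  →  {$r0:0, $r1:12, $r2:5, $r3:0, $r4:0, $r5:8, $r6:7}  ⟨branch fallthrough⟩
[3] sub  $r1, $r6, $r5  →  {$r0:0, $r1:65535, $r2:5, $r3:0, $r4:0, $r5:8, $r6:7}
[4] or   $r6, $r3, $r4  →  {$r0:0, $r1:65535, $r2:5, $r3:0, $r4:0, $r5:8, $r6:0}
[5] bne  $r6, $r1, L7  →  {$r0:0, $r1:65535, $r2:5, $r3:0, $r4:0, $r5:8, $r6:0}  ⟨branch taken⟩
[6] add  $r6, $r1, $r1  →  {$r0:0, $r1:65535, $r2:5, $r3:0, $r4:0, $r5:8, $r6:65534}
[7] slt  $r5, $r2, $r4  →  {$r0:0, $r1:65535, $r2:5, $r3:0, $r4:0, $r5:0, $r6:65534}
[8] xori  $r3, $r3, 3  →  {$r0:0, $r1:65535, $r2:5, $r3:3, $r4:0, $r5:0, $r6:65534}
[9] nor  $r1, $r0, $r6  →  {$r0:0, $r1:1, $r2:5, $r3:3, $r4:0, $r5:0, $r6:65534}

1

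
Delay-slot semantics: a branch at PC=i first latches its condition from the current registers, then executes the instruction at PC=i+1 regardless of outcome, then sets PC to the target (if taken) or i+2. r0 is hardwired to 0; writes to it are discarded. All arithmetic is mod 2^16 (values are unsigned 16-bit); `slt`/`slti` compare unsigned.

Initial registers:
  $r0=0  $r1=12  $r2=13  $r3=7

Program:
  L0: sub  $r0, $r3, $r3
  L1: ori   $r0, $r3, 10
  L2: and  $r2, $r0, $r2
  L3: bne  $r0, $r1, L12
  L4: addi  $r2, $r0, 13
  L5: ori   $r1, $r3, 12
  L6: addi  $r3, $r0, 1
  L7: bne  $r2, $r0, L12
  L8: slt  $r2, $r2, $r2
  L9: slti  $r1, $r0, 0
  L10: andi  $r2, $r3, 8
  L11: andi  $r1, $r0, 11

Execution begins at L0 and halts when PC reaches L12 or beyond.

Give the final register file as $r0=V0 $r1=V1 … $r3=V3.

$r0=0 $r1=12 $r2=13 $r3=7

#0 sub  $r0, $r3, $r3 ; 0/12/13/7
#1 ori   $r0, $r3, 10 ; 0/12/13/7
#2 and  $r2, $r0, $r2 ; 0/12/0/7
#3 bne  $r0, $r1, L12 ; 0/12/0/7 ; →target
#4 addi  $r2, $r0, 13 ; 0/12/13/7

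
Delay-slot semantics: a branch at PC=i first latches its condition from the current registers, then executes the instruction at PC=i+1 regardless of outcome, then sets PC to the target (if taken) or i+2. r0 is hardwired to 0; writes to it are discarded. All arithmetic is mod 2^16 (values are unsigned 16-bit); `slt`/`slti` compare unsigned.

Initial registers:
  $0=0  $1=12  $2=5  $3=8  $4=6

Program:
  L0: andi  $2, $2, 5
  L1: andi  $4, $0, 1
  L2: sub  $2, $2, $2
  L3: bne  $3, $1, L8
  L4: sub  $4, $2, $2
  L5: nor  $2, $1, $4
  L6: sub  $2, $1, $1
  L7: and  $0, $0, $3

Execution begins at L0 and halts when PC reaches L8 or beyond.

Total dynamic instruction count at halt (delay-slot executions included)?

[0] andi  $2, $2, 5  →  {$0:0, $1:12, $2:5, $3:8, $4:6}
[1] andi  $4, $0, 1  →  {$0:0, $1:12, $2:5, $3:8, $4:0}
[2] sub  $2, $2, $2  →  {$0:0, $1:12, $2:0, $3:8, $4:0}
[3] bne  $3, $1, L8  →  {$0:0, $1:12, $2:0, $3:8, $4:0}  ⟨branch taken⟩
[4] sub  $4, $2, $2  →  {$0:0, $1:12, $2:0, $3:8, $4:0}

5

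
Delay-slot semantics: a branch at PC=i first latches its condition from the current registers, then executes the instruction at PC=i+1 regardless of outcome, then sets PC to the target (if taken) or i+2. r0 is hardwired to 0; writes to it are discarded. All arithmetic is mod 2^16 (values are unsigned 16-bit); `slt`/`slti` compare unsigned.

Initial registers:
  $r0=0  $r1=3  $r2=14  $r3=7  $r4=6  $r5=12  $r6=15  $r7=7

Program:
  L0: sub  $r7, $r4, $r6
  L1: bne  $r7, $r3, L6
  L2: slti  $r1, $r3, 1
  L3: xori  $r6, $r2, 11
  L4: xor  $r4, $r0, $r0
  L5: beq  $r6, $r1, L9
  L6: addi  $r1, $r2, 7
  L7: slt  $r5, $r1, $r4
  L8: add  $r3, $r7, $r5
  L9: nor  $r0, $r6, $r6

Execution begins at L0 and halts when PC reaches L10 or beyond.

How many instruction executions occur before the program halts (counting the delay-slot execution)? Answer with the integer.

7

PC=0  sub  $r7, $r4, $r6     | $r0=0 $r1=3 $r2=14 $r3=7 $r4=6 $r5=12 $r6=15 $r7=65527
PC=1  bne  $r7, $r3, L6      | $r0=0 $r1=3 $r2=14 $r3=7 $r4=6 $r5=12 $r6=15 $r7=65527  [TAKEN]
PC=2  slti  $r1, $r3, 1      | $r0=0 $r1=0 $r2=14 $r3=7 $r4=6 $r5=12 $r6=15 $r7=65527
PC=6  addi  $r1, $r2, 7      | $r0=0 $r1=21 $r2=14 $r3=7 $r4=6 $r5=12 $r6=15 $r7=65527
PC=7  slt  $r5, $r1, $r4     | $r0=0 $r1=21 $r2=14 $r3=7 $r4=6 $r5=0 $r6=15 $r7=65527
PC=8  add  $r3, $r7, $r5     | $r0=0 $r1=21 $r2=14 $r3=65527 $r4=6 $r5=0 $r6=15 $r7=65527
PC=9  nor  $r0, $r6, $r6     | $r0=0 $r1=21 $r2=14 $r3=65527 $r4=6 $r5=0 $r6=15 $r7=65527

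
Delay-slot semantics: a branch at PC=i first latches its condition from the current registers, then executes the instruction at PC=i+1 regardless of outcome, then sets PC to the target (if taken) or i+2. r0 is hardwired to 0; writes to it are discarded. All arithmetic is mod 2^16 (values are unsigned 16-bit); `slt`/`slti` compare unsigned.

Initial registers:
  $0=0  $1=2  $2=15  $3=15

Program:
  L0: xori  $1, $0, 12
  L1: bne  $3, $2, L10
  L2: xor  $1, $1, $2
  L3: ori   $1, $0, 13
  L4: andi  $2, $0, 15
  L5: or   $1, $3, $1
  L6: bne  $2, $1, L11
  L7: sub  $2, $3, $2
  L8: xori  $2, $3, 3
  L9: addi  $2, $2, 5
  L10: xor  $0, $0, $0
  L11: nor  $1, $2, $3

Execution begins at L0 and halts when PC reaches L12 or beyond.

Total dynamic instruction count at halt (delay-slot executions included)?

#0 xori  $1, $0, 12 ; 0/12/15/15
#1 bne  $3, $2, L10 ; 0/12/15/15 ; →fallthru
#2 xor  $1, $1, $2 ; 0/3/15/15
#3 ori   $1, $0, 13 ; 0/13/15/15
#4 andi  $2, $0, 15 ; 0/13/0/15
#5 or   $1, $3, $1 ; 0/15/0/15
#6 bne  $2, $1, L11 ; 0/15/0/15 ; →target
#7 sub  $2, $3, $2 ; 0/15/15/15
#11 nor  $1, $2, $3 ; 0/65520/15/15

9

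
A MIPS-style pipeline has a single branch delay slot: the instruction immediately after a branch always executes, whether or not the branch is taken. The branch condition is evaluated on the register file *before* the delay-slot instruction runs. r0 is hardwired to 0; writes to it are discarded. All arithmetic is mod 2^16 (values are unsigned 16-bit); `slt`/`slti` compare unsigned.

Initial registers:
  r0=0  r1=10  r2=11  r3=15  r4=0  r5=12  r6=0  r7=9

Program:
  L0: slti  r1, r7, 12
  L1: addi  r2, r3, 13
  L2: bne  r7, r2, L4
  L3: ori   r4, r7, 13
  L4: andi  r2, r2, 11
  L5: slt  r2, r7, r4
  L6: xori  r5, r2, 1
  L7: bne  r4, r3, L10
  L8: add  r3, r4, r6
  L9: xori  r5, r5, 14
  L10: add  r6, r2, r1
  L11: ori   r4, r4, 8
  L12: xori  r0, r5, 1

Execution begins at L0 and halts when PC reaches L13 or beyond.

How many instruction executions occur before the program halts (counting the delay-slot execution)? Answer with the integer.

  step pc=0: slti  r1, r7, 12  regs=(0,1,11,15,0,12,0,9)
  step pc=1: addi  r2, r3, 13  regs=(0,1,28,15,0,12,0,9)
  step pc=2: bne  r7, r2, L4  cond=T  regs=(0,1,28,15,0,12,0,9)
  step pc=3: ori   r4, r7, 13  regs=(0,1,28,15,13,12,0,9)
  step pc=4: andi  r2, r2, 11  regs=(0,1,8,15,13,12,0,9)
  step pc=5: slt  r2, r7, r4  regs=(0,1,1,15,13,12,0,9)
  step pc=6: xori  r5, r2, 1  regs=(0,1,1,15,13,0,0,9)
  step pc=7: bne  r4, r3, L10  cond=T  regs=(0,1,1,15,13,0,0,9)
  step pc=8: add  r3, r4, r6  regs=(0,1,1,13,13,0,0,9)
  step pc=10: add  r6, r2, r1  regs=(0,1,1,13,13,0,2,9)
  step pc=11: ori   r4, r4, 8  regs=(0,1,1,13,13,0,2,9)
  step pc=12: xori  r0, r5, 1  regs=(0,1,1,13,13,0,2,9)

12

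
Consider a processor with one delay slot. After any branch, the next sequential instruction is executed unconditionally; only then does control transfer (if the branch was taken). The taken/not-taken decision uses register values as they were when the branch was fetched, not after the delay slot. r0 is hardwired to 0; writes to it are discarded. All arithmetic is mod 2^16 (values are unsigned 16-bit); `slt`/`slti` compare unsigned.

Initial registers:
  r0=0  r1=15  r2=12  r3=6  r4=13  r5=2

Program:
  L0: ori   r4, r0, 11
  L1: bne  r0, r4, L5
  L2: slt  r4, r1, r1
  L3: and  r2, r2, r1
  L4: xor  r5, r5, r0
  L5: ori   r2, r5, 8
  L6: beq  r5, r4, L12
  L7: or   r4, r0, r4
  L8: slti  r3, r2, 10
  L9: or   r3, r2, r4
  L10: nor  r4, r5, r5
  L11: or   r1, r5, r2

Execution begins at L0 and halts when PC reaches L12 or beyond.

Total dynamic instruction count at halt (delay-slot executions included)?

  step pc=0: ori   r4, r0, 11  regs=(0,15,12,6,11,2)
  step pc=1: bne  r0, r4, L5  cond=T  regs=(0,15,12,6,11,2)
  step pc=2: slt  r4, r1, r1  regs=(0,15,12,6,0,2)
  step pc=5: ori   r2, r5, 8  regs=(0,15,10,6,0,2)
  step pc=6: beq  r5, r4, L12  cond=F  regs=(0,15,10,6,0,2)
  step pc=7: or   r4, r0, r4  regs=(0,15,10,6,0,2)
  step pc=8: slti  r3, r2, 10  regs=(0,15,10,0,0,2)
  step pc=9: or   r3, r2, r4  regs=(0,15,10,10,0,2)
  step pc=10: nor  r4, r5, r5  regs=(0,15,10,10,65533,2)
  step pc=11: or   r1, r5, r2  regs=(0,10,10,10,65533,2)

10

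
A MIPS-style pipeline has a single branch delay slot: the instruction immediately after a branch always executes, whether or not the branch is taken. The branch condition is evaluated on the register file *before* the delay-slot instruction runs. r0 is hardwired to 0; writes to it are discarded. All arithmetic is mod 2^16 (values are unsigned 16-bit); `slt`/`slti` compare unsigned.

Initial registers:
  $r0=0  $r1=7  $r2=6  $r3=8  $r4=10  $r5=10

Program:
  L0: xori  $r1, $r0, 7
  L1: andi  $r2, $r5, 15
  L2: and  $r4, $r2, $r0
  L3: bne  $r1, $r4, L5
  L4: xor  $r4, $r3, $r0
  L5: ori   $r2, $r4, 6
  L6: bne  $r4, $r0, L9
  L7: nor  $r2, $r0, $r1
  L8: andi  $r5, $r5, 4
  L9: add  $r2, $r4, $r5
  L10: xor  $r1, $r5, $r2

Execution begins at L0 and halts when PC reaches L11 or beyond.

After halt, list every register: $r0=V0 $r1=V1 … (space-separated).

#0 xori  $r1, $r0, 7 ; 0/7/6/8/10/10
#1 andi  $r2, $r5, 15 ; 0/7/10/8/10/10
#2 and  $r4, $r2, $r0 ; 0/7/10/8/0/10
#3 bne  $r1, $r4, L5 ; 0/7/10/8/0/10 ; →target
#4 xor  $r4, $r3, $r0 ; 0/7/10/8/8/10
#5 ori   $r2, $r4, 6 ; 0/7/14/8/8/10
#6 bne  $r4, $r0, L9 ; 0/7/14/8/8/10 ; →target
#7 nor  $r2, $r0, $r1 ; 0/7/65528/8/8/10
#9 add  $r2, $r4, $r5 ; 0/7/18/8/8/10
#10 xor  $r1, $r5, $r2 ; 0/24/18/8/8/10

$r0=0 $r1=24 $r2=18 $r3=8 $r4=8 $r5=10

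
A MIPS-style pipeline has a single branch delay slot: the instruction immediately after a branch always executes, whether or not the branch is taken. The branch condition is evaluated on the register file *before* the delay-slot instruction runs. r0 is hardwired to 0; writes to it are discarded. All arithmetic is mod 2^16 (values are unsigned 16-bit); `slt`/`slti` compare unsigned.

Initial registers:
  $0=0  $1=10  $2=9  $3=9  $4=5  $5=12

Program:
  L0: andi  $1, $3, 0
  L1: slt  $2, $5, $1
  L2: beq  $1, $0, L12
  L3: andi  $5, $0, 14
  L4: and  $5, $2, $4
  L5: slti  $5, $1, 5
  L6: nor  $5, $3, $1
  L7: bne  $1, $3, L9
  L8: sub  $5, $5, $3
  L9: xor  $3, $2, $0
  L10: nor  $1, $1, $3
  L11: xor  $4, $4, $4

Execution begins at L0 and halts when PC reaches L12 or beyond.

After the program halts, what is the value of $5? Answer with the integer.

[0] andi  $1, $3, 0  →  {$0:0, $1:0, $2:9, $3:9, $4:5, $5:12}
[1] slt  $2, $5, $1  →  {$0:0, $1:0, $2:0, $3:9, $4:5, $5:12}
[2] beq  $1, $0, L12  →  {$0:0, $1:0, $2:0, $3:9, $4:5, $5:12}  ⟨branch taken⟩
[3] andi  $5, $0, 14  →  {$0:0, $1:0, $2:0, $3:9, $4:5, $5:0}

0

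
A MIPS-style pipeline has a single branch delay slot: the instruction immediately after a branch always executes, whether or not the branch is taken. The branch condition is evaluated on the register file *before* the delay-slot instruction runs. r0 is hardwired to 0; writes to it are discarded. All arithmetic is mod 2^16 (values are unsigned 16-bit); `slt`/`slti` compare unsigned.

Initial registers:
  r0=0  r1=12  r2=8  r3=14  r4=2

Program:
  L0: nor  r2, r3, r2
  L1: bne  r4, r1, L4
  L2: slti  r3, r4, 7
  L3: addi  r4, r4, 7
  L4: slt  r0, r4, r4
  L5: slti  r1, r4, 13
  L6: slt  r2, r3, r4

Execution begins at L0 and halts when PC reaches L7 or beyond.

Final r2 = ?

#0 nor  r2, r3, r2 ; 0/12/65521/14/2
#1 bne  r4, r1, L4 ; 0/12/65521/14/2 ; →target
#2 slti  r3, r4, 7 ; 0/12/65521/1/2
#4 slt  r0, r4, r4 ; 0/12/65521/1/2
#5 slti  r1, r4, 13 ; 0/1/65521/1/2
#6 slt  r2, r3, r4 ; 0/1/1/1/2

1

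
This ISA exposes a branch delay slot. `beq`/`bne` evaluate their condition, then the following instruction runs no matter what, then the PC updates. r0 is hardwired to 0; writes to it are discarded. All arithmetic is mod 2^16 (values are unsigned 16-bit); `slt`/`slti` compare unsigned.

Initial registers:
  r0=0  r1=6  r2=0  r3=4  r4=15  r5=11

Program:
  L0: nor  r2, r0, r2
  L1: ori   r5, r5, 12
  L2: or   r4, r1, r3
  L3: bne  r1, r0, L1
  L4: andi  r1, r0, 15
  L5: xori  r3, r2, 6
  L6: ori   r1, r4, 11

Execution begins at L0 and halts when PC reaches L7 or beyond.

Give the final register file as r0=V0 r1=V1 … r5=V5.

r0=0 r1=15 r2=65535 r3=65529 r4=4 r5=15

PC=0  nor  r2, r0, r2        | r0=0 r1=6 r2=65535 r3=4 r4=15 r5=11
PC=1  ori   r5, r5, 12       | r0=0 r1=6 r2=65535 r3=4 r4=15 r5=15
PC=2  or   r4, r1, r3        | r0=0 r1=6 r2=65535 r3=4 r4=6 r5=15
PC=3  bne  r1, r0, L1        | r0=0 r1=6 r2=65535 r3=4 r4=6 r5=15  [TAKEN]
PC=4  andi  r1, r0, 15       | r0=0 r1=0 r2=65535 r3=4 r4=6 r5=15
PC=1  ori   r5, r5, 12       | r0=0 r1=0 r2=65535 r3=4 r4=6 r5=15
PC=2  or   r4, r1, r3        | r0=0 r1=0 r2=65535 r3=4 r4=4 r5=15
PC=3  bne  r1, r0, L1        | r0=0 r1=0 r2=65535 r3=4 r4=4 r5=15  [not taken]
PC=4  andi  r1, r0, 15       | r0=0 r1=0 r2=65535 r3=4 r4=4 r5=15
PC=5  xori  r3, r2, 6        | r0=0 r1=0 r2=65535 r3=65529 r4=4 r5=15
PC=6  ori   r1, r4, 11       | r0=0 r1=15 r2=65535 r3=65529 r4=4 r5=15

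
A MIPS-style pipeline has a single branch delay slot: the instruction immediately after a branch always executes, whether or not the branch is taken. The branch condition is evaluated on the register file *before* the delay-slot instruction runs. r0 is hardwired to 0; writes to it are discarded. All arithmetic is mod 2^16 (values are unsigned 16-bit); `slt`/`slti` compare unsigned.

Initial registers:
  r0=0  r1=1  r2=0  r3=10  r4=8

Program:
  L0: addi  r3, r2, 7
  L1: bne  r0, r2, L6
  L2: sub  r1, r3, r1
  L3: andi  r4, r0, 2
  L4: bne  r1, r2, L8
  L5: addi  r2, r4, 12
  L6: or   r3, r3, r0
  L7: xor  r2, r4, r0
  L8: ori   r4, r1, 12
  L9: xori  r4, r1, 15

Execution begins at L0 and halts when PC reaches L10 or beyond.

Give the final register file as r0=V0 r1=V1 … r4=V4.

r0=0 r1=6 r2=12 r3=7 r4=9

[0] addi  r3, r2, 7  →  {r0:0, r1:1, r2:0, r3:7, r4:8}
[1] bne  r0, r2, L6  →  {r0:0, r1:1, r2:0, r3:7, r4:8}  ⟨branch fallthrough⟩
[2] sub  r1, r3, r1  →  {r0:0, r1:6, r2:0, r3:7, r4:8}
[3] andi  r4, r0, 2  →  {r0:0, r1:6, r2:0, r3:7, r4:0}
[4] bne  r1, r2, L8  →  {r0:0, r1:6, r2:0, r3:7, r4:0}  ⟨branch taken⟩
[5] addi  r2, r4, 12  →  {r0:0, r1:6, r2:12, r3:7, r4:0}
[8] ori   r4, r1, 12  →  {r0:0, r1:6, r2:12, r3:7, r4:14}
[9] xori  r4, r1, 15  →  {r0:0, r1:6, r2:12, r3:7, r4:9}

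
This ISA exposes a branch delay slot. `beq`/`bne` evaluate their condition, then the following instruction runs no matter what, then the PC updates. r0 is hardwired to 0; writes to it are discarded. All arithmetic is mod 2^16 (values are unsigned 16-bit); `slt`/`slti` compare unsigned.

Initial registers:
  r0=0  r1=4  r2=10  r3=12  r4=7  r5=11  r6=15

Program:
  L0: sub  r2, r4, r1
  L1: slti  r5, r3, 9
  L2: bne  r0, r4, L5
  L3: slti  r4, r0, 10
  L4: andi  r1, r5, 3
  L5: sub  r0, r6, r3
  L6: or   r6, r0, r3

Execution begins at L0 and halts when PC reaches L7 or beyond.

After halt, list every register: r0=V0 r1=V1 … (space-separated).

[0] sub  r2, r4, r1  →  {r0:0, r1:4, r2:3, r3:12, r4:7, r5:11, r6:15}
[1] slti  r5, r3, 9  →  {r0:0, r1:4, r2:3, r3:12, r4:7, r5:0, r6:15}
[2] bne  r0, r4, L5  →  {r0:0, r1:4, r2:3, r3:12, r4:7, r5:0, r6:15}  ⟨branch taken⟩
[3] slti  r4, r0, 10  →  {r0:0, r1:4, r2:3, r3:12, r4:1, r5:0, r6:15}
[5] sub  r0, r6, r3  →  {r0:0, r1:4, r2:3, r3:12, r4:1, r5:0, r6:15}
[6] or   r6, r0, r3  →  {r0:0, r1:4, r2:3, r3:12, r4:1, r5:0, r6:12}

r0=0 r1=4 r2=3 r3=12 r4=1 r5=0 r6=12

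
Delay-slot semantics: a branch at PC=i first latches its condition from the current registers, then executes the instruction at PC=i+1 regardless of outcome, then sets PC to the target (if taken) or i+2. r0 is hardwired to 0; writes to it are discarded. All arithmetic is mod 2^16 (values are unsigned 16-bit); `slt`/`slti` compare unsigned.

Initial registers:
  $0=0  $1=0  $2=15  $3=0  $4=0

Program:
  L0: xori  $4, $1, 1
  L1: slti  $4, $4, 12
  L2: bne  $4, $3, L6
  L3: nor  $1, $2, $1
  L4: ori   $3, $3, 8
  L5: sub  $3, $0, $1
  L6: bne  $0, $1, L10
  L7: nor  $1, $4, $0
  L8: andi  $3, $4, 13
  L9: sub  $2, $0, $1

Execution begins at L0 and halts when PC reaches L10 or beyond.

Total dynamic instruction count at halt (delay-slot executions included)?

6

#0 xori  $4, $1, 1 ; 0/0/15/0/1
#1 slti  $4, $4, 12 ; 0/0/15/0/1
#2 bne  $4, $3, L6 ; 0/0/15/0/1 ; →target
#3 nor  $1, $2, $1 ; 0/65520/15/0/1
#6 bne  $0, $1, L10 ; 0/65520/15/0/1 ; →target
#7 nor  $1, $4, $0 ; 0/65534/15/0/1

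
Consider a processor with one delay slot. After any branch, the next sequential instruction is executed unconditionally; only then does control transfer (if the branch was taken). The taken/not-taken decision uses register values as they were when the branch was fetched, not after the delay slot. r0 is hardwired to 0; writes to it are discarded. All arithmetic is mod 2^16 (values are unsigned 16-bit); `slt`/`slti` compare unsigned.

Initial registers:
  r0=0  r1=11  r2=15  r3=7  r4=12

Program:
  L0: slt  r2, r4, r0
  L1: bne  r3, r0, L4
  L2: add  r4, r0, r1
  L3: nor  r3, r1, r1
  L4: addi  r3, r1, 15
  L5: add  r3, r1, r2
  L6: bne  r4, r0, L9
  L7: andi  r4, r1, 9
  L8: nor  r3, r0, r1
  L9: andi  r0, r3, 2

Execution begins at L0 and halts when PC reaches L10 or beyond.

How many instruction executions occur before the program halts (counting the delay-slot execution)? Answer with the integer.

8

[0] slt  r2, r4, r0  →  {r0:0, r1:11, r2:0, r3:7, r4:12}
[1] bne  r3, r0, L4  →  {r0:0, r1:11, r2:0, r3:7, r4:12}  ⟨branch taken⟩
[2] add  r4, r0, r1  →  {r0:0, r1:11, r2:0, r3:7, r4:11}
[4] addi  r3, r1, 15  →  {r0:0, r1:11, r2:0, r3:26, r4:11}
[5] add  r3, r1, r2  →  {r0:0, r1:11, r2:0, r3:11, r4:11}
[6] bne  r4, r0, L9  →  {r0:0, r1:11, r2:0, r3:11, r4:11}  ⟨branch taken⟩
[7] andi  r4, r1, 9  →  {r0:0, r1:11, r2:0, r3:11, r4:9}
[9] andi  r0, r3, 2  →  {r0:0, r1:11, r2:0, r3:11, r4:9}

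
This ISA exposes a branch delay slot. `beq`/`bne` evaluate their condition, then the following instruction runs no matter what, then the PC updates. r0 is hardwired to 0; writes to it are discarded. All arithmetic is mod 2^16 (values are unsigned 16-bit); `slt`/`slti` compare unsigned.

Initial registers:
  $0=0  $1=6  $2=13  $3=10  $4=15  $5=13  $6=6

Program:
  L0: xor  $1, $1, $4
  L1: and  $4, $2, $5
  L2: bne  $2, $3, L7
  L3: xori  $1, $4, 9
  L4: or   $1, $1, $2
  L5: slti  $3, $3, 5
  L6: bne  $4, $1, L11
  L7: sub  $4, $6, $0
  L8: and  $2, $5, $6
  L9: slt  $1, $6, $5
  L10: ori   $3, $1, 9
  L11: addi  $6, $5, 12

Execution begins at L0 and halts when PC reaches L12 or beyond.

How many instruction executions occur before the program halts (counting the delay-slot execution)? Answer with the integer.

9

PC=0  xor  $1, $1, $4        | $0=0 $1=9 $2=13 $3=10 $4=15 $5=13 $6=6
PC=1  and  $4, $2, $5        | $0=0 $1=9 $2=13 $3=10 $4=13 $5=13 $6=6
PC=2  bne  $2, $3, L7        | $0=0 $1=9 $2=13 $3=10 $4=13 $5=13 $6=6  [TAKEN]
PC=3  xori  $1, $4, 9        | $0=0 $1=4 $2=13 $3=10 $4=13 $5=13 $6=6
PC=7  sub  $4, $6, $0        | $0=0 $1=4 $2=13 $3=10 $4=6 $5=13 $6=6
PC=8  and  $2, $5, $6        | $0=0 $1=4 $2=4 $3=10 $4=6 $5=13 $6=6
PC=9  slt  $1, $6, $5        | $0=0 $1=1 $2=4 $3=10 $4=6 $5=13 $6=6
PC=10 ori   $3, $1, 9        | $0=0 $1=1 $2=4 $3=9 $4=6 $5=13 $6=6
PC=11 addi  $6, $5, 12       | $0=0 $1=1 $2=4 $3=9 $4=6 $5=13 $6=25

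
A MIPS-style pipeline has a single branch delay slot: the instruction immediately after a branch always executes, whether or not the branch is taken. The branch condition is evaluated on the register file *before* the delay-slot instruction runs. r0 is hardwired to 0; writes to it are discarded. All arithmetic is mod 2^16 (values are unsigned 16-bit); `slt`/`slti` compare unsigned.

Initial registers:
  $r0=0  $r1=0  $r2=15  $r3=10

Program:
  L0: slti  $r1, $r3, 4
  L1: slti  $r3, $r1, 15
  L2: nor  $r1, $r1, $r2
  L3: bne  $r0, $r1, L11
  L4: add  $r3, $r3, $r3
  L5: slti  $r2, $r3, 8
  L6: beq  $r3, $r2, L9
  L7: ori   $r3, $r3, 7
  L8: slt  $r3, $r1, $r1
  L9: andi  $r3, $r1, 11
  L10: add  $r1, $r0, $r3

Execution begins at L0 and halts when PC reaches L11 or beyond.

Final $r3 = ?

2

  step pc=0: slti  $r1, $r3, 4  regs=(0,0,15,10)
  step pc=1: slti  $r3, $r1, 15  regs=(0,0,15,1)
  step pc=2: nor  $r1, $r1, $r2  regs=(0,65520,15,1)
  step pc=3: bne  $r0, $r1, L11  cond=T  regs=(0,65520,15,1)
  step pc=4: add  $r3, $r3, $r3  regs=(0,65520,15,2)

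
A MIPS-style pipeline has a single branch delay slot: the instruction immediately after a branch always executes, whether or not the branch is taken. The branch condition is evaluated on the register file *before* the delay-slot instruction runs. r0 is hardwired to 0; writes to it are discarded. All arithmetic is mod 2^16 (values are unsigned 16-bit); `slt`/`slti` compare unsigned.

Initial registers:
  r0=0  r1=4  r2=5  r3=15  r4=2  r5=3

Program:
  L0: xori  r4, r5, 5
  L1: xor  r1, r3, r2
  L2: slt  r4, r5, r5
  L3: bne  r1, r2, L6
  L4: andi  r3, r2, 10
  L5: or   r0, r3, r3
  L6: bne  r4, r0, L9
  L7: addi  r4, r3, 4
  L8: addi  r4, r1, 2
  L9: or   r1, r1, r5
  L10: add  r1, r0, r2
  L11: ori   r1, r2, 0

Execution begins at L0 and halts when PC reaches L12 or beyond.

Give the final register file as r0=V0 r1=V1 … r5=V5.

  step pc=0: xori  r4, r5, 5  regs=(0,4,5,15,6,3)
  step pc=1: xor  r1, r3, r2  regs=(0,10,5,15,6,3)
  step pc=2: slt  r4, r5, r5  regs=(0,10,5,15,0,3)
  step pc=3: bne  r1, r2, L6  cond=T  regs=(0,10,5,15,0,3)
  step pc=4: andi  r3, r2, 10  regs=(0,10,5,0,0,3)
  step pc=6: bne  r4, r0, L9  cond=F  regs=(0,10,5,0,0,3)
  step pc=7: addi  r4, r3, 4  regs=(0,10,5,0,4,3)
  step pc=8: addi  r4, r1, 2  regs=(0,10,5,0,12,3)
  step pc=9: or   r1, r1, r5  regs=(0,11,5,0,12,3)
  step pc=10: add  r1, r0, r2  regs=(0,5,5,0,12,3)
  step pc=11: ori   r1, r2, 0  regs=(0,5,5,0,12,3)

r0=0 r1=5 r2=5 r3=0 r4=12 r5=3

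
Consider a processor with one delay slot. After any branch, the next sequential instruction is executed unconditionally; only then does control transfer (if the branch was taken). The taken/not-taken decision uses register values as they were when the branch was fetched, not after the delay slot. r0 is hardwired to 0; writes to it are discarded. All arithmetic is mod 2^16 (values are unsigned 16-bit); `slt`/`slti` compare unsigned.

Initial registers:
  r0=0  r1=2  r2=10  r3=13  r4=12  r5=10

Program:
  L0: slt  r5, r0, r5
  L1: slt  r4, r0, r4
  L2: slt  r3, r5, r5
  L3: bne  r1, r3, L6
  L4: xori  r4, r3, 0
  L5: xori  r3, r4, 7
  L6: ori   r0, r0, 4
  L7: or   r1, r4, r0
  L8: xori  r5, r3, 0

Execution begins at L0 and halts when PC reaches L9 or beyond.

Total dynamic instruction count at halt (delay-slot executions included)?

  step pc=0: slt  r5, r0, r5  regs=(0,2,10,13,12,1)
  step pc=1: slt  r4, r0, r4  regs=(0,2,10,13,1,1)
  step pc=2: slt  r3, r5, r5  regs=(0,2,10,0,1,1)
  step pc=3: bne  r1, r3, L6  cond=T  regs=(0,2,10,0,1,1)
  step pc=4: xori  r4, r3, 0  regs=(0,2,10,0,0,1)
  step pc=6: ori   r0, r0, 4  regs=(0,2,10,0,0,1)
  step pc=7: or   r1, r4, r0  regs=(0,0,10,0,0,1)
  step pc=8: xori  r5, r3, 0  regs=(0,0,10,0,0,0)

8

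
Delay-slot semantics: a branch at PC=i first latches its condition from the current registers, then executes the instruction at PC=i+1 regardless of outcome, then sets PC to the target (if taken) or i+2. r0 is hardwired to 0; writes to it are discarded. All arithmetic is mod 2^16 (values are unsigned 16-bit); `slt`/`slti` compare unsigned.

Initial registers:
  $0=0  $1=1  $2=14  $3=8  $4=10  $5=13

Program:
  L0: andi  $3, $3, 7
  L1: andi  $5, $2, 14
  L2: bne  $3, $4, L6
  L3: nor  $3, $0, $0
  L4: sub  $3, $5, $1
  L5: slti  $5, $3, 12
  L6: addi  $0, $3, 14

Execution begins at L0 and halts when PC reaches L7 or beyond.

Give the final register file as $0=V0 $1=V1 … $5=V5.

[0] andi  $3, $3, 7  →  {$0:0, $1:1, $2:14, $3:0, $4:10, $5:13}
[1] andi  $5, $2, 14  →  {$0:0, $1:1, $2:14, $3:0, $4:10, $5:14}
[2] bne  $3, $4, L6  →  {$0:0, $1:1, $2:14, $3:0, $4:10, $5:14}  ⟨branch taken⟩
[3] nor  $3, $0, $0  →  {$0:0, $1:1, $2:14, $3:65535, $4:10, $5:14}
[6] addi  $0, $3, 14  →  {$0:0, $1:1, $2:14, $3:65535, $4:10, $5:14}

$0=0 $1=1 $2=14 $3=65535 $4=10 $5=14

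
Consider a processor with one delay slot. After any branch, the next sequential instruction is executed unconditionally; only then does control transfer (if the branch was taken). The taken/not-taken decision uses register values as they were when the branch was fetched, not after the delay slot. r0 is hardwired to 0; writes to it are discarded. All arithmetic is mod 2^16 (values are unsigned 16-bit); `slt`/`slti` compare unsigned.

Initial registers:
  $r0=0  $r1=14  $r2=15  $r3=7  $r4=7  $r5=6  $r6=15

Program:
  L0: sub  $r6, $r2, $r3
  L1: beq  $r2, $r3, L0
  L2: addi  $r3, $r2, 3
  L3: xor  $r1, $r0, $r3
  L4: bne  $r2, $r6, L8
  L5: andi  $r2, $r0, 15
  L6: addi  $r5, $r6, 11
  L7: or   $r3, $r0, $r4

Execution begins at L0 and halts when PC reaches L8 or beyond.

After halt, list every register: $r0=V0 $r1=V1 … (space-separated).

#0 sub  $r6, $r2, $r3 ; 0/14/15/7/7/6/8
#1 beq  $r2, $r3, L0 ; 0/14/15/7/7/6/8 ; →fallthru
#2 addi  $r3, $r2, 3 ; 0/14/15/18/7/6/8
#3 xor  $r1, $r0, $r3 ; 0/18/15/18/7/6/8
#4 bne  $r2, $r6, L8 ; 0/18/15/18/7/6/8 ; →target
#5 andi  $r2, $r0, 15 ; 0/18/0/18/7/6/8

$r0=0 $r1=18 $r2=0 $r3=18 $r4=7 $r5=6 $r6=8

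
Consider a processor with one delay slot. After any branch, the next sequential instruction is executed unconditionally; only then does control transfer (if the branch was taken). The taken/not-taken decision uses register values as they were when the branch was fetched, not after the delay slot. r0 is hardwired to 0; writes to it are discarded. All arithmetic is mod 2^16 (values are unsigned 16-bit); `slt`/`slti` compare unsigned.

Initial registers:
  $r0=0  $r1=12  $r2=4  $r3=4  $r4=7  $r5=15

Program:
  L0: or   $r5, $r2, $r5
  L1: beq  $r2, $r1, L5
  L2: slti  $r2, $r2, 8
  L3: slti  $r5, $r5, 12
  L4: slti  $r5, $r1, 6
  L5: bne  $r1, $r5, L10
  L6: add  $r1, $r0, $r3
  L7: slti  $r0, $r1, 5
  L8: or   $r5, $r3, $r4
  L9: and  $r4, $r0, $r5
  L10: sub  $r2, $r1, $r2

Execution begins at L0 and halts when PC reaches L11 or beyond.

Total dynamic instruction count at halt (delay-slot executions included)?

#0 or   $r5, $r2, $r5 ; 0/12/4/4/7/15
#1 beq  $r2, $r1, L5 ; 0/12/4/4/7/15 ; →fallthru
#2 slti  $r2, $r2, 8 ; 0/12/1/4/7/15
#3 slti  $r5, $r5, 12 ; 0/12/1/4/7/0
#4 slti  $r5, $r1, 6 ; 0/12/1/4/7/0
#5 bne  $r1, $r5, L10 ; 0/12/1/4/7/0 ; →target
#6 add  $r1, $r0, $r3 ; 0/4/1/4/7/0
#10 sub  $r2, $r1, $r2 ; 0/4/3/4/7/0

8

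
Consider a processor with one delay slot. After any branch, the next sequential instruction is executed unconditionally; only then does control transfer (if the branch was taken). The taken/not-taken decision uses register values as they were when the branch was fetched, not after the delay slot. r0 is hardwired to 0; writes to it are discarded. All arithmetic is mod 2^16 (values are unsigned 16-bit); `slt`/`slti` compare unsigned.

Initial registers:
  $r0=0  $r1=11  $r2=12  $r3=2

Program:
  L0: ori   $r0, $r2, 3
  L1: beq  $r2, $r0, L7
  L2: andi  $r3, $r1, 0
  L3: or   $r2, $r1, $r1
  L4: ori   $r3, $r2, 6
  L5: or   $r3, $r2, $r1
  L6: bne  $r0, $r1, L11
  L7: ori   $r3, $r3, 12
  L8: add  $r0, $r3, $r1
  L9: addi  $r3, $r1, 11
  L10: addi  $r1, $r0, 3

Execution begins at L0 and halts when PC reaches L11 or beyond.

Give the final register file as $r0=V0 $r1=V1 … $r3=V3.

$r0=0 $r1=11 $r2=11 $r3=15

#0 ori   $r0, $r2, 3 ; 0/11/12/2
#1 beq  $r2, $r0, L7 ; 0/11/12/2 ; →fallthru
#2 andi  $r3, $r1, 0 ; 0/11/12/0
#3 or   $r2, $r1, $r1 ; 0/11/11/0
#4 ori   $r3, $r2, 6 ; 0/11/11/15
#5 or   $r3, $r2, $r1 ; 0/11/11/11
#6 bne  $r0, $r1, L11 ; 0/11/11/11 ; →target
#7 ori   $r3, $r3, 12 ; 0/11/11/15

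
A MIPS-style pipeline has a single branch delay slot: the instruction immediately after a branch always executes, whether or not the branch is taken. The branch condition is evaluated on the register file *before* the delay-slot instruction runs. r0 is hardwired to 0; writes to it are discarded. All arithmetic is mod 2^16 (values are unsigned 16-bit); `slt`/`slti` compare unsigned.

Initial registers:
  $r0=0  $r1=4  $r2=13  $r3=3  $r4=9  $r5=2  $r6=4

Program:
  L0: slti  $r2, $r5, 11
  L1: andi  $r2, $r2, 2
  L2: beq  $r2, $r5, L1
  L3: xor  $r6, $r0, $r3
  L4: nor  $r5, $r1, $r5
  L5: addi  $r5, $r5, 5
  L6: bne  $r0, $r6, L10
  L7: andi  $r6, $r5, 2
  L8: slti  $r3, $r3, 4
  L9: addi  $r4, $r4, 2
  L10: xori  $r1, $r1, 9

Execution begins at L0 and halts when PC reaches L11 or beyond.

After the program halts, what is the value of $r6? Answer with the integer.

[0] slti  $r2, $r5, 11  →  {$r0:0, $r1:4, $r2:1, $r3:3, $r4:9, $r5:2, $r6:4}
[1] andi  $r2, $r2, 2  →  {$r0:0, $r1:4, $r2:0, $r3:3, $r4:9, $r5:2, $r6:4}
[2] beq  $r2, $r5, L1  →  {$r0:0, $r1:4, $r2:0, $r3:3, $r4:9, $r5:2, $r6:4}  ⟨branch fallthrough⟩
[3] xor  $r6, $r0, $r3  →  {$r0:0, $r1:4, $r2:0, $r3:3, $r4:9, $r5:2, $r6:3}
[4] nor  $r5, $r1, $r5  →  {$r0:0, $r1:4, $r2:0, $r3:3, $r4:9, $r5:65529, $r6:3}
[5] addi  $r5, $r5, 5  →  {$r0:0, $r1:4, $r2:0, $r3:3, $r4:9, $r5:65534, $r6:3}
[6] bne  $r0, $r6, L10  →  {$r0:0, $r1:4, $r2:0, $r3:3, $r4:9, $r5:65534, $r6:3}  ⟨branch taken⟩
[7] andi  $r6, $r5, 2  →  {$r0:0, $r1:4, $r2:0, $r3:3, $r4:9, $r5:65534, $r6:2}
[10] xori  $r1, $r1, 9  →  {$r0:0, $r1:13, $r2:0, $r3:3, $r4:9, $r5:65534, $r6:2}

2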